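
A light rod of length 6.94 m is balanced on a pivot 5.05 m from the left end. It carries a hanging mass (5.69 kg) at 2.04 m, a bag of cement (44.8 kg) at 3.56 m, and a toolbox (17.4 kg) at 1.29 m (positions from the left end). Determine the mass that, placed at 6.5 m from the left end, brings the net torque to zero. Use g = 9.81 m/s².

Choose the pivot (at 5.05 m from the left end) as the axis so the support reaction has zero arm there.
Hanging mass: 5.69 × 9.81 = 55.82 N down at 2.04 m → arm 3.01 m, τ = 55.82 × 3.01 = 168 N·m counterclockwise.
Bag of cement: 44.8 × 9.81 = 439.5 N down at 3.56 m → arm 1.49 m, τ = 439.5 × 1.49 = 654.9 N·m counterclockwise.
Toolbox: 17.4 × 9.81 = 170.7 N down at 1.29 m → arm 3.76 m, τ = 170.7 × 3.76 = 641.8 N·m counterclockwise.
Net moment of known loads = 1465 N·m counterclockwise.
An unknown mass m at 6.5 m has arm 1.45 m; its moment is m·g·1.45 clockwise.
Balancing moments: m × 9.81 × 1.45 = 1465, giving m = 1465 / (9.81 × 1.45) = 103 kg.

m ≈ 103 kg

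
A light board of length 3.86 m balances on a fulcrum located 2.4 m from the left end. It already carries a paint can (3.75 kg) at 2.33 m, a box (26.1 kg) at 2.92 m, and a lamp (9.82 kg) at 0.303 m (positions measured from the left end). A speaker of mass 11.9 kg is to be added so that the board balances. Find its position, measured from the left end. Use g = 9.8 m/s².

x ≈ 3.01 m from the left end

Choose the fulcrum (at 2.4 m from the left end) as the axis so the support reaction has zero arm there.
Paint can: 3.75 × 9.8 = 36.75 N down at 2.33 m → arm 0.07 m, τ = 36.75 × 0.07 = 2.573 N·m counterclockwise.
Box: 26.1 × 9.8 = 255.8 N down at 2.92 m → arm 0.52 m, τ = 255.8 × 0.52 = 133 N·m clockwise.
Lamp: 9.82 × 9.8 = 96.24 N down at 0.303 m → arm 2.097 m, τ = 96.24 × 2.097 = 201.8 N·m counterclockwise.
Net moment of existing loads = 71.37 N·m counterclockwise.
The speaker weighs 11.9 × 9.8 = 116.6 N and must supply an equal clockwise moment, so its lever arm about the fulcrum is 71.37 / 116.6 = 0.612 m.
That puts it at 2.4 + 0.612 = 3.01 m from the left end.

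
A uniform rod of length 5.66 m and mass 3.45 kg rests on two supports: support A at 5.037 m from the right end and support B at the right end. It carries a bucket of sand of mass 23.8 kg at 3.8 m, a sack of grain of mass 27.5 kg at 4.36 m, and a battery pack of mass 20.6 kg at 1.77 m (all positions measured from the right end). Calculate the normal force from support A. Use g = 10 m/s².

R_A ≈ 509 N

Taking torques about support B:
Beam weight: 3.45 × 10 = 34.5 N down at 2.83 m → arm 2.83 m, τ = 34.5 × 2.83 = 97.64 N·m counterclockwise.
Bucket of sand: 23.8 × 10 = 238 N down at 3.8 m → arm 3.8 m, τ = 238 × 3.8 = 904.4 N·m counterclockwise.
Sack of grain: 27.5 × 10 = 275 N down at 4.36 m → arm 4.36 m, τ = 275 × 4.36 = 1199 N·m counterclockwise.
Battery pack: 20.6 × 10 = 206 N down at 1.77 m → arm 1.77 m, τ = 206 × 1.77 = 364.6 N·m counterclockwise.
Net load moment about support B = 2566 N·m counterclockwise.
Reaction R at support A is upward at 5.037 m, arm 5.037 m → moment R × 5.037 clockwise.
Στ = 0 ⇒ R × 5.037 = 2566 ⇒ R = 509 N.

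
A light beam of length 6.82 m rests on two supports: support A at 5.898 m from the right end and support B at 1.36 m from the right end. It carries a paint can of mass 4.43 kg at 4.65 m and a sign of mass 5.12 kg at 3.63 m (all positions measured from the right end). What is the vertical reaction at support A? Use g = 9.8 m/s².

Take moments about support B.
Paint can: 4.43 × 9.8 = 43.41 N down at 4.65 m → arm 3.29 m, τ = 43.41 × 3.29 = 142.8 N·m counterclockwise.
Sign: 5.12 × 9.8 = 50.18 N down at 3.63 m → arm 2.27 m, τ = 50.18 × 2.27 = 113.9 N·m counterclockwise.
Net load moment about support B = 256.7 N·m counterclockwise.
Reaction R at support A is upward at 5.898 m, arm 4.538 m → moment R × 4.538 clockwise.
Στ = 0 ⇒ R × 4.538 = 256.7 ⇒ R = 56.6 N.

R_A ≈ 56.6 N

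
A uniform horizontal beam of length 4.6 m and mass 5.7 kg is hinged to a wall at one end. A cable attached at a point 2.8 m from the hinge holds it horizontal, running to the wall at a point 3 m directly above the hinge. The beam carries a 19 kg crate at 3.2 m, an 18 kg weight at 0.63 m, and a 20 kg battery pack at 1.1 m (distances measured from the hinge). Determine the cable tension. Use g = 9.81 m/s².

Take moments about the hinge.
Beam weight: 5.7 × 9.81 = 55.92 N down at 2.3 m → arm 2.3 m, τ = 55.92 × 2.3 = 128.6 N·m clockwise.
Crate: 19 × 9.81 = 186.4 N down at 3.2 m → arm 3.2 m, τ = 186.4 × 3.2 = 596.5 N·m clockwise.
Weight: 18 × 9.81 = 176.6 N down at 0.63 m → arm 0.63 m, τ = 176.6 × 0.63 = 111.3 N·m clockwise.
Battery pack: 20 × 9.81 = 196.2 N down at 1.1 m → arm 1.1 m, τ = 196.2 × 1.1 = 215.8 N·m clockwise.
Total clockwise load moment = 1052 N·m.
The cable tension T acts at 2.8 m; only its component perpendicular to the beam, T sinθ, produces torque. sinθ = h/√(h²+d²) = 3/√(3²+2.8²) = 0.7311.
For rotational equilibrium, T × 2.8 × 0.7311 = 1052, so T = 1052 / 2.047 = 514 N.

T ≈ 514 N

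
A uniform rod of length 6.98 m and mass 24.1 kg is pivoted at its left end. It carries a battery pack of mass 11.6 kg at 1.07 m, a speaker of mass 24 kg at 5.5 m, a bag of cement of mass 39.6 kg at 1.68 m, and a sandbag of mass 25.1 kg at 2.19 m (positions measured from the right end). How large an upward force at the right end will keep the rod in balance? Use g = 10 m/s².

Take moments about the left end.
Beam weight: 24.1 × 10 = 241 N down at 3.49 m → arm 3.49 m, τ = 241 × 3.49 = 841.1 N·m clockwise.
Battery pack: 11.6 × 10 = 116 N down at 1.07 m → arm 5.91 m, τ = 116 × 5.91 = 685.6 N·m clockwise.
Speaker: 24 × 10 = 240 N down at 5.5 m → arm 1.48 m, τ = 240 × 1.48 = 355.2 N·m clockwise.
Bag of cement: 39.6 × 10 = 396 N down at 1.68 m → arm 5.3 m, τ = 396 × 5.3 = 2099 N·m clockwise.
Sandbag: 25.1 × 10 = 251 N down at 2.19 m → arm 4.79 m, τ = 251 × 4.79 = 1202 N·m clockwise.
Net moment of the loads = 5183 N·m clockwise.
The upward force F acts at the right end, arm 6.98 m, giving F × 6.98 counterclockwise.
For rotational equilibrium, F × 6.98 = 5183, so F = 5183 / 6.98 = 743 N.

F ≈ 743 N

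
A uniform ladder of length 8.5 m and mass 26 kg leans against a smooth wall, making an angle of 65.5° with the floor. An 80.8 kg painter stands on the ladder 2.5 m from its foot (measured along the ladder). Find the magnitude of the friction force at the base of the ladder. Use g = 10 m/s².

f ≈ 168 N

Choose the foot of the ladder as the axis so the floor normal and friction both act there and drop out.
Ladder weight 26×10 = 260 N acts at 4.25 m along the ladder; its horizontal arm is 4.25·cos65.5° = 1.762 m → τ = 458.1 N·m clockwise.
Painter: 80.8×10 = 808 N at 2.5 m → arm 1.037 m → τ = 837.9 N·m clockwise.
Wall normal N acts horizontally at the top; its moment arm is the height L sinθ = 8.5·sin65.5° = 7.735 m, counterclockwise.
Στ = 0 ⇒ N × 7.735 = 1296 ⇒ N = 168 N.
ΣFx = 0: friction at the foot balances the wall's push, so f = N_wall = 168 N.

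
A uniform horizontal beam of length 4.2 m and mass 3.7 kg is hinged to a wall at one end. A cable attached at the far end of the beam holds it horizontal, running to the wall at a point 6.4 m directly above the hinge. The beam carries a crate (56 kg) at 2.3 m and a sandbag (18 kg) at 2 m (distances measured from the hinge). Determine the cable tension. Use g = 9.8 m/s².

Take moments about the hinge.
Beam weight: 3.7 × 9.8 = 36.26 N down at 2.1 m → arm 2.1 m, τ = 36.26 × 2.1 = 76.15 N·m clockwise.
Crate: 56 × 9.8 = 548.8 N down at 2.3 m → arm 2.3 m, τ = 548.8 × 2.3 = 1262 N·m clockwise.
Sandbag: 18 × 9.8 = 176.4 N down at 2 m → arm 2 m, τ = 176.4 × 2 = 352.8 N·m clockwise.
Total clockwise load moment = 1691 N·m.
The cable tension T acts at 4.2 m; only its component perpendicular to the beam, T sinθ, produces torque. sinθ = h/√(h²+d²) = 6.4/√(6.4²+4.2²) = 0.836.
Balancing moments: T × 4.2 × 0.836 = 1691, giving T = 1691 / 3.511 = 482 N.

T ≈ 482 N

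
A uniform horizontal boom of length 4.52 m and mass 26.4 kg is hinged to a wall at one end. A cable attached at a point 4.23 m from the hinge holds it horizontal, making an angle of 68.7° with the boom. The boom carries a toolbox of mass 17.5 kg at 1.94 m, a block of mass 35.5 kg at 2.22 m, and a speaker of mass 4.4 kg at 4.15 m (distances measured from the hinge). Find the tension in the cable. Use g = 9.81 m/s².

T ≈ 475 N

Sum moments about the hinge (the unknown hinge reaction has zero arm there).
Beam weight: 26.4 × 9.81 = 259 N down at 2.26 m → arm 2.26 m, τ = 259 × 2.26 = 585.3 N·m clockwise.
Toolbox: 17.5 × 9.81 = 171.7 N down at 1.94 m → arm 1.94 m, τ = 171.7 × 1.94 = 333.1 N·m clockwise.
Block: 35.5 × 9.81 = 348.3 N down at 2.22 m → arm 2.22 m, τ = 348.3 × 2.22 = 773.2 N·m clockwise.
Speaker: 4.4 × 9.81 = 43.16 N down at 4.15 m → arm 4.15 m, τ = 43.16 × 4.15 = 179.1 N·m clockwise.
Total clockwise load moment = 1871 N·m.
The cable tension T acts at 4.23 m; only its component perpendicular to the boom, T sinθ, produces torque. sin 68.7° = 0.9317.
Balancing moments: T × 4.23 × 0.9317 = 1871, giving T = 1871 / 3.941 = 475 N.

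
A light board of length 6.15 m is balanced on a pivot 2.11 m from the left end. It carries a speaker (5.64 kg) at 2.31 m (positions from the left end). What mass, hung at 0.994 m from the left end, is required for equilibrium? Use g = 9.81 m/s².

m ≈ 1.01 kg

Taking torques about the pivot (at 2.11 m from the left end):
Speaker: 5.64 × 9.81 = 55.33 N down at 2.31 m → arm 0.2 m, τ = 55.33 × 0.2 = 11.07 N·m clockwise.
Net moment of known loads = 11.07 N·m clockwise.
An unknown mass m at 0.994 m has arm 1.116 m; its moment is m·g·1.116 counterclockwise.
Στ = 0 ⇒ m × 9.81 × 1.116 = 11.07 ⇒ m = 11.07 / (9.81 × 1.116) = 1.01 kg.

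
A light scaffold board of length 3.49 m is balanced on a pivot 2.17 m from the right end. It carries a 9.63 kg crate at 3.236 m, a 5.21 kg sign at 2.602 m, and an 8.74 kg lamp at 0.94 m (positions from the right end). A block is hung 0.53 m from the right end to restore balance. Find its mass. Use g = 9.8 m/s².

Sum moments about the pivot (at 2.17 m from the right end) (the support reaction has zero arm there).
Crate: 9.63 × 9.8 = 94.37 N down at 3.236 m → arm 1.066 m, τ = 94.37 × 1.066 = 100.6 N·m counterclockwise.
Sign: 5.21 × 9.8 = 51.06 N down at 2.602 m → arm 0.432 m, τ = 51.06 × 0.432 = 22.06 N·m counterclockwise.
Lamp: 8.74 × 9.8 = 85.65 N down at 0.94 m → arm 1.23 m, τ = 85.65 × 1.23 = 105.3 N·m clockwise.
Net moment of known loads = 17.36 N·m counterclockwise.
An unknown mass m at 0.53 m has arm 1.64 m; its moment is m·g·1.64 clockwise.
Στ = 0 ⇒ m × 9.8 × 1.64 = 17.36 ⇒ m = 17.36 / (9.8 × 1.64) = 1.08 kg.

m ≈ 1.08 kg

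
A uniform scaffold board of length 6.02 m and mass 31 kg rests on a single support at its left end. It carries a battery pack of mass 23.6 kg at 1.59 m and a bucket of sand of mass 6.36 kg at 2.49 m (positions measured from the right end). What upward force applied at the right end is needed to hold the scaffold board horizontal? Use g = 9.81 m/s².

Sum moments about the left end (the unknown pivot reaction has zero arm there).
Beam weight: 31 × 9.81 = 304.1 N down at 3.01 m → arm 3.01 m, τ = 304.1 × 3.01 = 915.3 N·m clockwise.
Battery pack: 23.6 × 9.81 = 231.5 N down at 1.59 m → arm 4.43 m, τ = 231.5 × 4.43 = 1026 N·m clockwise.
Bucket of sand: 6.36 × 9.81 = 62.39 N down at 2.49 m → arm 3.53 m, τ = 62.39 × 3.53 = 220.2 N·m clockwise.
Net moment of the loads = 2162 N·m clockwise.
The upward force F acts at the right end, arm 6.02 m, giving F × 6.02 counterclockwise.
Στ = 0 ⇒ F × 6.02 = 2162 ⇒ F = 2162 / 6.02 = 359 N.

F ≈ 359 N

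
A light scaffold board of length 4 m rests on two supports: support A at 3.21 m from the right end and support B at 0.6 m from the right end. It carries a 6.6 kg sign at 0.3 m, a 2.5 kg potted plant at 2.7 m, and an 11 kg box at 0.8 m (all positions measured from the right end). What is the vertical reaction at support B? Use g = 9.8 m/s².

Take moments about support A.
Sign: 6.6 × 9.8 = 64.68 N down at 0.3 m → arm 2.91 m, τ = 64.68 × 2.91 = 188.2 N·m clockwise.
Potted plant: 2.5 × 9.8 = 24.5 N down at 2.7 m → arm 0.51 m, τ = 24.5 × 0.51 = 12.5 N·m clockwise.
Box: 11 × 9.8 = 107.8 N down at 0.8 m → arm 2.41 m, τ = 107.8 × 2.41 = 259.8 N·m clockwise.
Net load moment about support A = 460.5 N·m clockwise.
Reaction R at support B is upward at 0.6 m, arm 2.61 m → moment R × 2.61 counterclockwise.
Στ = 0 ⇒ R × 2.61 = 460.5 ⇒ R = 176 N.

R_B ≈ 176 N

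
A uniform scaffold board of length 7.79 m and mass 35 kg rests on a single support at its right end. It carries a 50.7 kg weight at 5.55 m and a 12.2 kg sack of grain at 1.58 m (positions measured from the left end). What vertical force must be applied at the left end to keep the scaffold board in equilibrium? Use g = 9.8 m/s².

Taking torques about the right end:
Beam weight: 35 × 9.8 = 343 N down at 3.895 m → arm 3.895 m, τ = 343 × 3.895 = 1336 N·m counterclockwise.
Weight: 50.7 × 9.8 = 496.9 N down at 5.55 m → arm 2.24 m, τ = 496.9 × 2.24 = 1113 N·m counterclockwise.
Sack of grain: 12.2 × 9.8 = 119.6 N down at 1.58 m → arm 6.21 m, τ = 119.6 × 6.21 = 742.7 N·m counterclockwise.
Net moment of the loads = 3192 N·m counterclockwise.
The upward force F acts at the left end, arm 7.79 m, giving F × 7.79 clockwise.
Στ = 0 ⇒ F × 7.79 = 3192 ⇒ F = 3192 / 7.79 = 410 N.

F ≈ 410 N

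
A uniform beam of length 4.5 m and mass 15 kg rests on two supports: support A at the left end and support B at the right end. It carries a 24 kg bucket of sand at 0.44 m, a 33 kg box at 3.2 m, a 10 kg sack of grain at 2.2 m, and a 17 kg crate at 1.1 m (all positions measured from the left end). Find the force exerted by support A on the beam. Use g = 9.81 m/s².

About support B:
Beam weight: 15 × 9.81 = 147.2 N down at 2.25 m → arm 2.25 m, τ = 147.2 × 2.25 = 331.2 N·m counterclockwise.
Bucket of sand: 24 × 9.81 = 235.4 N down at 0.44 m → arm 4.06 m, τ = 235.4 × 4.06 = 955.7 N·m counterclockwise.
Box: 33 × 9.81 = 323.7 N down at 3.2 m → arm 1.3 m, τ = 323.7 × 1.3 = 420.8 N·m counterclockwise.
Sack of grain: 10 × 9.81 = 98.1 N down at 2.2 m → arm 2.3 m, τ = 98.1 × 2.3 = 225.6 N·m counterclockwise.
Crate: 17 × 9.81 = 166.8 N down at 1.1 m → arm 3.4 m, τ = 166.8 × 3.4 = 567.1 N·m counterclockwise.
Net load moment about support B = 2500 N·m counterclockwise.
Reaction R at support A is upward at 0 m, arm 4.5 m → moment R × 4.5 clockwise.
Balancing moments: R × 4.5 = 2500, giving R = 556 N.

R_A ≈ 556 N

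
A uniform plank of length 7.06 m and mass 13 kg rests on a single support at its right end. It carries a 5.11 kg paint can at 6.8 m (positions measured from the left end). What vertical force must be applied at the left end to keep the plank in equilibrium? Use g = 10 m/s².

About the right end:
Beam weight: 13 × 10 = 130 N down at 3.53 m → arm 3.53 m, τ = 130 × 3.53 = 458.9 N·m counterclockwise.
Paint can: 5.11 × 10 = 51.1 N down at 6.8 m → arm 0.26 m, τ = 51.1 × 0.26 = 13.29 N·m counterclockwise.
Net moment of the loads = 472.2 N·m counterclockwise.
The upward force F acts at the left end, arm 7.06 m, giving F × 7.06 clockwise.
Balancing moments: F × 7.06 = 472.2, giving F = 472.2 / 7.06 = 66.9 N.

F ≈ 66.9 N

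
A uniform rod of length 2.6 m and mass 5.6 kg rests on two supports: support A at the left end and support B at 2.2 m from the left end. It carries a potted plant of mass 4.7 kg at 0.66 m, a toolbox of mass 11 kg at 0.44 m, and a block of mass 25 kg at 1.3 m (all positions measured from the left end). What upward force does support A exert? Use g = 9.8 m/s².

Take moments about support B.
Beam weight: 5.6 × 9.8 = 54.88 N down at 1.3 m → arm 0.9 m, τ = 54.88 × 0.9 = 49.39 N·m counterclockwise.
Potted plant: 4.7 × 9.8 = 46.06 N down at 0.66 m → arm 1.54 m, τ = 46.06 × 1.54 = 70.93 N·m counterclockwise.
Toolbox: 11 × 9.8 = 107.8 N down at 0.44 m → arm 1.76 m, τ = 107.8 × 1.76 = 189.7 N·m counterclockwise.
Block: 25 × 9.8 = 245 N down at 1.3 m → arm 0.9 m, τ = 245 × 0.9 = 220.5 N·m counterclockwise.
Net load moment about support B = 530.5 N·m counterclockwise.
Reaction R at support A is upward at 0 m, arm 2.2 m → moment R × 2.2 clockwise.
Balancing moments: R × 2.2 = 530.5, giving R = 241 N.

R_A ≈ 241 N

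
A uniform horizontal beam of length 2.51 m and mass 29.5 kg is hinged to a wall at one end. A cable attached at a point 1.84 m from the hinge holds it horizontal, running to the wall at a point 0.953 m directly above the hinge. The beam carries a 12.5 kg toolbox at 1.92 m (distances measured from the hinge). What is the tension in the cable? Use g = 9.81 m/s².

Sum moments about the hinge (the unknown hinge reaction has zero arm there).
Beam weight: 29.5 × 9.81 = 289.4 N down at 1.255 m → arm 1.255 m, τ = 289.4 × 1.255 = 363.2 N·m clockwise.
Toolbox: 12.5 × 9.81 = 122.6 N down at 1.92 m → arm 1.92 m, τ = 122.6 × 1.92 = 235.4 N·m clockwise.
Total clockwise load moment = 598.6 N·m.
The cable tension T acts at 1.84 m; only its component perpendicular to the beam, T sinθ, produces torque. sinθ = h/√(h²+d²) = 0.953/√(0.953²+1.84²) = 0.4599.
Balancing moments: T × 1.84 × 0.4599 = 598.6, giving T = 598.6 / 0.8462 = 707 N.

T ≈ 707 N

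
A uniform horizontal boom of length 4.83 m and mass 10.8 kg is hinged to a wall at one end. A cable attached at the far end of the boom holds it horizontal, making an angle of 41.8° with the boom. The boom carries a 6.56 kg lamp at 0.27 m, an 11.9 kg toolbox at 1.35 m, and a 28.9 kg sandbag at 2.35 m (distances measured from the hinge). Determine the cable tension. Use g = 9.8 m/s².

Choose the hinge as the axis so the unknown hinge reaction has zero arm there.
Beam weight: 10.8 × 9.8 = 105.8 N down at 2.415 m → arm 2.415 m, τ = 105.8 × 2.415 = 255.5 N·m clockwise.
Lamp: 6.56 × 9.8 = 64.29 N down at 0.27 m → arm 0.27 m, τ = 64.29 × 0.27 = 17.36 N·m clockwise.
Toolbox: 11.9 × 9.8 = 116.6 N down at 1.35 m → arm 1.35 m, τ = 116.6 × 1.35 = 157.4 N·m clockwise.
Sandbag: 28.9 × 9.8 = 283.2 N down at 2.35 m → arm 2.35 m, τ = 283.2 × 2.35 = 665.5 N·m clockwise.
Total clockwise load moment = 1096 N·m.
The cable tension T acts at 4.83 m; only its component perpendicular to the boom, T sinθ, produces torque. sin 41.8° = 0.6665.
Στ = 0 ⇒ T × 4.83 × 0.6665 = 1096 ⇒ T = 1096 / 3.219 = 340 N.

T ≈ 340 N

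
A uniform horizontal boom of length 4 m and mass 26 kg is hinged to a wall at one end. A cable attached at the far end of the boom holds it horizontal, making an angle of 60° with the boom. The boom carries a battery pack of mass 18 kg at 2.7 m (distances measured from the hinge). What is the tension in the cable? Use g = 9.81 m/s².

Taking torques about the hinge:
Beam weight: 26 × 9.81 = 255.1 N down at 2 m → arm 2 m, τ = 255.1 × 2 = 510.2 N·m clockwise.
Battery pack: 18 × 9.81 = 176.6 N down at 2.7 m → arm 2.7 m, τ = 176.6 × 2.7 = 476.8 N·m clockwise.
Total clockwise load moment = 987 N·m.
The cable tension T acts at 4 m; only its component perpendicular to the boom, T sinθ, produces torque. sin 60° = 0.866.
Στ = 0 ⇒ T × 4 × 0.866 = 987 ⇒ T = 987 / 3.464 = 285 N.

T ≈ 285 N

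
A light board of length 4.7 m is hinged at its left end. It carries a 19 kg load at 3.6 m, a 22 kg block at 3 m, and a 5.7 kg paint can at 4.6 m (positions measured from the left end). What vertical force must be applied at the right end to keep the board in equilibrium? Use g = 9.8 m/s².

About the left end:
Load: 19 × 9.8 = 186.2 N down at 3.6 m → arm 3.6 m, τ = 186.2 × 3.6 = 670.3 N·m clockwise.
Block: 22 × 9.8 = 215.6 N down at 3 m → arm 3 m, τ = 215.6 × 3 = 646.8 N·m clockwise.
Paint can: 5.7 × 9.8 = 55.86 N down at 4.6 m → arm 4.6 m, τ = 55.86 × 4.6 = 257 N·m clockwise.
Net moment of the loads = 1574 N·m clockwise.
The upward force F acts at the right end, arm 4.7 m, giving F × 4.7 counterclockwise.
Balancing moments: F × 4.7 = 1574, giving F = 1574 / 4.7 = 335 N.

F ≈ 335 N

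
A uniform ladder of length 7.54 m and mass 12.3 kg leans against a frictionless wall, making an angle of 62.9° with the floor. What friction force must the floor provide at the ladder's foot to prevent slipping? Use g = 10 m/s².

About the foot of the ladder:
Ladder weight 12.3×10 = 123 N acts at 3.77 m along the ladder; its horizontal arm is 3.77·cos62.9° = 1.717 m → τ = 211.2 N·m clockwise.
Wall normal N acts horizontally at the top; its moment arm is the height L sinθ = 7.54·sin62.9° = 6.712 m, counterclockwise.
Setting net torque to zero: N × 6.712 = 211.2 → N = 31.5 N.
ΣFx = 0: friction at the foot balances the wall's push, so f = N_wall = 31.5 N.

f ≈ 31.5 N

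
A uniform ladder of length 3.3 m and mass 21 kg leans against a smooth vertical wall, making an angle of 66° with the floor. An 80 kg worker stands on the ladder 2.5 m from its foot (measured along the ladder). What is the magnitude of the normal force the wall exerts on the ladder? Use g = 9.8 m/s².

Taking torques about the foot of the ladder:
Ladder weight 21×9.8 = 205.8 N acts at 1.65 m along the ladder; its horizontal arm is 1.65·cos66° = 0.6711 m → τ = 138.1 N·m clockwise.
Worker: 80×9.8 = 784 N at 2.5 m → arm 1.017 m → τ = 797.3 N·m clockwise.
Wall normal N acts horizontally at the top; its moment arm is the height L sinθ = 3.3·sin66° = 3.015 m, counterclockwise.
Setting net torque to zero: N × 3.015 = 935.4 → N = 310 N.

N_wall ≈ 310 N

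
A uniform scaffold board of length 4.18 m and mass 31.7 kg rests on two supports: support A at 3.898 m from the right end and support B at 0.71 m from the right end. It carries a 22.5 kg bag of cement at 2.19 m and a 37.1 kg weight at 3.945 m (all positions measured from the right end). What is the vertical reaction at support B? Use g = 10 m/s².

About support A:
Beam weight: 31.7 × 10 = 317 N down at 2.09 m → arm 1.808 m, τ = 317 × 1.808 = 573.1 N·m clockwise.
Bag of cement: 22.5 × 10 = 225 N down at 2.19 m → arm 1.708 m, τ = 225 × 1.708 = 384.3 N·m clockwise.
Weight: 37.1 × 10 = 371 N down at 3.945 m → arm 0.047 m, τ = 371 × 0.047 = 17.44 N·m counterclockwise.
Net load moment about support A = 940 N·m clockwise.
Reaction R at support B is upward at 0.71 m, arm 3.188 m → moment R × 3.188 counterclockwise.
Balancing moments: R × 3.188 = 940, giving R = 295 N.

R_B ≈ 295 N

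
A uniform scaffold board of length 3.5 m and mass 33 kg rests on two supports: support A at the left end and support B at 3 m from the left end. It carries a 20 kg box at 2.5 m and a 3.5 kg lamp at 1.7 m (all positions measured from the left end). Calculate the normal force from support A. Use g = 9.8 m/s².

R_A ≈ 182 N

Sum moments about support B (its reaction then has zero moment arm).
Beam weight: 33 × 9.8 = 323.4 N down at 1.75 m → arm 1.25 m, τ = 323.4 × 1.25 = 404.2 N·m counterclockwise.
Box: 20 × 9.8 = 196 N down at 2.5 m → arm 0.5 m, τ = 196 × 0.5 = 98 N·m counterclockwise.
Lamp: 3.5 × 9.8 = 34.3 N down at 1.7 m → arm 1.3 m, τ = 34.3 × 1.3 = 44.59 N·m counterclockwise.
Net load moment about support B = 546.8 N·m counterclockwise.
Reaction R at support A is upward at 0 m, arm 3 m → moment R × 3 clockwise.
For rotational equilibrium, R × 3 = 546.8, so R = 182 N.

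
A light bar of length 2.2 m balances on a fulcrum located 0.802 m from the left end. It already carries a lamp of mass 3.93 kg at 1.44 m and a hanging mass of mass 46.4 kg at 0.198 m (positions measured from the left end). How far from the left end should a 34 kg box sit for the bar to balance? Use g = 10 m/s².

x ≈ 1.55 m from the left end

Choose the fulcrum (at 0.802 m from the left end) as the axis so the support reaction has zero arm there.
Lamp: 3.93 × 10 = 39.3 N down at 1.44 m → arm 0.638 m, τ = 39.3 × 0.638 = 25.07 N·m clockwise.
Hanging mass: 46.4 × 10 = 464 N down at 0.198 m → arm 0.604 m, τ = 464 × 0.604 = 280.3 N·m counterclockwise.
Net moment of existing loads = 255.2 N·m counterclockwise.
The box weighs 34 × 10 = 340 N and must supply an equal clockwise moment, so its lever arm about the fulcrum is 255.2 / 340 = 0.751 m.
That puts it at 0.802 + 0.751 = 1.55 m from the left end.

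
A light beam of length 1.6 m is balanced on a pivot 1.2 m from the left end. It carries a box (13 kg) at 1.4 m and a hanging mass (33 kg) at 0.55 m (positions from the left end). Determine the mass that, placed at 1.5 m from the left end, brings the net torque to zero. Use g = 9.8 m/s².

Take moments about the pivot (at 1.2 m from the left end).
Box: 13 × 9.8 = 127.4 N down at 1.4 m → arm 0.2 m, τ = 127.4 × 0.2 = 25.48 N·m clockwise.
Hanging mass: 33 × 9.8 = 323.4 N down at 0.55 m → arm 0.65 m, τ = 323.4 × 0.65 = 210.2 N·m counterclockwise.
Net moment of known loads = 184.7 N·m counterclockwise.
An unknown mass m at 1.5 m has arm 0.3 m; its moment is m·g·0.3 clockwise.
Setting net torque to zero: m × 9.8 × 0.3 = 184.7 → m = 184.7 / (9.8 × 0.3) = 62.8 kg.

m ≈ 62.8 kg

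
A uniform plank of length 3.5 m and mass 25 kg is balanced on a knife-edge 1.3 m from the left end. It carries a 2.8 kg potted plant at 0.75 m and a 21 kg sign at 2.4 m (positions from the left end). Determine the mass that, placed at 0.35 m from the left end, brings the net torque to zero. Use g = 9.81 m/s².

m ≈ 34.5 kg

Sum moments about the knife-edge (at 1.3 m from the left end) (the support reaction has zero arm there).
Beam weight: 25 × 9.81 = 245.2 N down at 1.75 m → arm 0.45 m, τ = 245.2 × 0.45 = 110.3 N·m clockwise.
Potted plant: 2.8 × 9.81 = 27.47 N down at 0.75 m → arm 0.55 m, τ = 27.47 × 0.55 = 15.11 N·m counterclockwise.
Sign: 21 × 9.81 = 206 N down at 2.4 m → arm 1.1 m, τ = 206 × 1.1 = 226.6 N·m clockwise.
Net moment of known loads = 321.8 N·m clockwise.
An unknown mass m at 0.35 m has arm 0.95 m; its moment is m·g·0.95 counterclockwise.
Στ = 0 ⇒ m × 9.81 × 0.95 = 321.8 ⇒ m = 321.8 / (9.81 × 0.95) = 34.5 kg.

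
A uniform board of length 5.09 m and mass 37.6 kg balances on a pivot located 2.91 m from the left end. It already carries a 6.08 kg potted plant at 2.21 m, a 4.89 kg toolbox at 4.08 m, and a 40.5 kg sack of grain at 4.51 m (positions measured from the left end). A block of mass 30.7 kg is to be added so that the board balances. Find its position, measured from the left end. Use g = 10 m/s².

x ≈ 1.2 m from the left end

Choose the pivot (at 2.91 m from the left end) as the axis so the support reaction has zero arm there.
Beam weight: 37.6 × 10 = 376 N down at 2.545 m → arm 0.365 m, τ = 376 × 0.365 = 137.2 N·m counterclockwise.
Potted plant: 6.08 × 10 = 60.8 N down at 2.21 m → arm 0.7 m, τ = 60.8 × 0.7 = 42.56 N·m counterclockwise.
Toolbox: 4.89 × 10 = 48.9 N down at 4.08 m → arm 1.17 m, τ = 48.9 × 1.17 = 57.21 N·m clockwise.
Sack of grain: 40.5 × 10 = 405 N down at 4.51 m → arm 1.6 m, τ = 405 × 1.6 = 648 N·m clockwise.
Net moment of existing loads = 525.5 N·m clockwise.
The block weighs 30.7 × 10 = 307 N and must supply an equal counterclockwise moment, so its lever arm about the pivot is 525.5 / 307 = 1.71 m.
That puts it at 2.91 − 1.71 = 1.2 m from the left end.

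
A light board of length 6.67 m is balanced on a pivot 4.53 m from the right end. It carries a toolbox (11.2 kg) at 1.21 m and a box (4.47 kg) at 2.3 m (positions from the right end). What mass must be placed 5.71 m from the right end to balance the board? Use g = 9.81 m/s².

m ≈ 40 kg

Take moments about the pivot (at 4.53 m from the right end).
Toolbox: 11.2 × 9.81 = 109.9 N down at 1.21 m → arm 3.32 m, τ = 109.9 × 3.32 = 364.9 N·m clockwise.
Box: 4.47 × 9.81 = 43.85 N down at 2.3 m → arm 2.23 m, τ = 43.85 × 2.23 = 97.79 N·m clockwise.
Net moment of known loads = 462.7 N·m clockwise.
An unknown mass m at 5.71 m has arm 1.18 m; its moment is m·g·1.18 counterclockwise.
Balancing moments: m × 9.81 × 1.18 = 462.7, giving m = 462.7 / (9.81 × 1.18) = 40 kg.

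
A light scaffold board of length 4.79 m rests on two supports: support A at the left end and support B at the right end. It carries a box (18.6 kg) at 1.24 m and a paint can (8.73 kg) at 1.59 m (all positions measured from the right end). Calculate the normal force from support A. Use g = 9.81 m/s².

R_A ≈ 75.7 N

Taking torques about support B:
Box: 18.6 × 9.81 = 182.5 N down at 1.24 m → arm 1.24 m, τ = 182.5 × 1.24 = 226.3 N·m counterclockwise.
Paint can: 8.73 × 9.81 = 85.64 N down at 1.59 m → arm 1.59 m, τ = 85.64 × 1.59 = 136.2 N·m counterclockwise.
Net load moment about support B = 362.5 N·m counterclockwise.
Reaction R at support A is upward at 4.79 m, arm 4.79 m → moment R × 4.79 clockwise.
Στ = 0 ⇒ R × 4.79 = 362.5 ⇒ R = 75.7 N.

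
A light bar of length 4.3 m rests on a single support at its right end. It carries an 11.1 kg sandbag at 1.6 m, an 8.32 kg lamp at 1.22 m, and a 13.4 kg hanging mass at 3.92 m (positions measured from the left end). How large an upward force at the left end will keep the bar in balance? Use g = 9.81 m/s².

Taking torques about the right end:
Sandbag: 11.1 × 9.81 = 108.9 N down at 1.6 m → arm 2.7 m, τ = 108.9 × 2.7 = 294 N·m counterclockwise.
Lamp: 8.32 × 9.81 = 81.62 N down at 1.22 m → arm 3.08 m, τ = 81.62 × 3.08 = 251.4 N·m counterclockwise.
Hanging mass: 13.4 × 9.81 = 131.5 N down at 3.92 m → arm 0.38 m, τ = 131.5 × 0.38 = 49.97 N·m counterclockwise.
Net moment of the loads = 595.4 N·m counterclockwise.
The upward force F acts at the left end, arm 4.3 m, giving F × 4.3 clockwise.
For rotational equilibrium, F × 4.3 = 595.4, so F = 595.4 / 4.3 = 138 N.

F ≈ 138 N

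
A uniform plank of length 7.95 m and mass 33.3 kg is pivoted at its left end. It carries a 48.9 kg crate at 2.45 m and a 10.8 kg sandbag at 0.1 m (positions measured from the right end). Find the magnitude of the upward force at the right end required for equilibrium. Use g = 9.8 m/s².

About the left end:
Beam weight: 33.3 × 9.8 = 326.3 N down at 3.975 m → arm 3.975 m, τ = 326.3 × 3.975 = 1297 N·m clockwise.
Crate: 48.9 × 9.8 = 479.2 N down at 2.45 m → arm 5.5 m, τ = 479.2 × 5.5 = 2636 N·m clockwise.
Sandbag: 10.8 × 9.8 = 105.8 N down at 0.1 m → arm 7.85 m, τ = 105.8 × 7.85 = 830.5 N·m clockwise.
Net moment of the loads = 4764 N·m clockwise.
The upward force F acts at the right end, arm 7.95 m, giving F × 7.95 counterclockwise.
Balancing moments: F × 7.95 = 4764, giving F = 4764 / 7.95 = 599 N.

F ≈ 599 N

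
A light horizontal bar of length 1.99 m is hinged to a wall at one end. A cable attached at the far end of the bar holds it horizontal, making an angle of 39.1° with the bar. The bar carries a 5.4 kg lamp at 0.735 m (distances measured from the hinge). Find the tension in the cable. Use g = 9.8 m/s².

T ≈ 31 N

About the hinge:
Lamp: 5.4 × 9.8 = 52.92 N down at 0.735 m → arm 0.735 m, τ = 52.92 × 0.735 = 38.9 N·m clockwise.
Total clockwise load moment = 38.9 N·m.
The cable tension T acts at 1.99 m; only its component perpendicular to the bar, T sinθ, produces torque. sin 39.1° = 0.6307.
Setting net torque to zero: T × 1.99 × 0.6307 = 38.9 → T = 38.9 / 1.255 = 31 N.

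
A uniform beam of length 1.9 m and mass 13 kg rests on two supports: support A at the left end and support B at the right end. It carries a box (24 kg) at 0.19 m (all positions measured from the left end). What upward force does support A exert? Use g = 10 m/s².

Taking torques about support B:
Beam weight: 13 × 10 = 130 N down at 0.95 m → arm 0.95 m, τ = 130 × 0.95 = 123.5 N·m counterclockwise.
Box: 24 × 10 = 240 N down at 0.19 m → arm 1.71 m, τ = 240 × 1.71 = 410.4 N·m counterclockwise.
Net load moment about support B = 533.9 N·m counterclockwise.
Reaction R at support A is upward at 0 m, arm 1.9 m → moment R × 1.9 clockwise.
For rotational equilibrium, R × 1.9 = 533.9, so R = 281 N.

R_A ≈ 281 N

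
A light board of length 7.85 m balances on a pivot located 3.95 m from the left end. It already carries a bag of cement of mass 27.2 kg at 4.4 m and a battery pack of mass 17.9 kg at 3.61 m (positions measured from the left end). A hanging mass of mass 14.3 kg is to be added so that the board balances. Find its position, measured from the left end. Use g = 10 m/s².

x ≈ 3.52 m from the left end

Take moments about the pivot (at 3.95 m from the left end).
Bag of cement: 27.2 × 10 = 272 N down at 4.4 m → arm 0.45 m, τ = 272 × 0.45 = 122.4 N·m clockwise.
Battery pack: 17.9 × 10 = 179 N down at 3.61 m → arm 0.34 m, τ = 179 × 0.34 = 60.86 N·m counterclockwise.
Net moment of existing loads = 61.54 N·m clockwise.
The hanging mass weighs 14.3 × 10 = 143 N and must supply an equal counterclockwise moment, so its lever arm about the pivot is 61.54 / 143 = 0.43 m.
That puts it at 3.95 − 0.43 = 3.52 m from the left end.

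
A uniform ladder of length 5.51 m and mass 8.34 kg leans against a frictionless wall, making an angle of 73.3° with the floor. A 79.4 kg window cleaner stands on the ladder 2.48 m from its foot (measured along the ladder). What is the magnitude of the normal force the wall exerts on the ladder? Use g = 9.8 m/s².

Taking torques about the foot of the ladder:
Ladder weight 8.34×9.8 = 81.73 N acts at 2.755 m along the ladder; its horizontal arm is 2.755·cos73.3° = 0.7917 m → τ = 64.71 N·m clockwise.
Window cleaner: 79.4×9.8 = 778.1 N at 2.48 m → arm 0.7127 m → τ = 554.6 N·m clockwise.
Wall normal N acts horizontally at the top; its moment arm is the height L sinθ = 5.51·sin73.3° = 5.278 m, counterclockwise.
Setting net torque to zero: N × 5.278 = 619.3 → N = 117 N.

N_wall ≈ 117 N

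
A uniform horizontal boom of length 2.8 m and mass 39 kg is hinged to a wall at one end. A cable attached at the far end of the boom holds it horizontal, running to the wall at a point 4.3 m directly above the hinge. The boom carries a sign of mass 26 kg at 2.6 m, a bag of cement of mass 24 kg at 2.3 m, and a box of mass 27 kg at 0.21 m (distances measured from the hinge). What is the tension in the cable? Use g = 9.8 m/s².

T ≈ 765 N

About the hinge:
Beam weight: 39 × 9.8 = 382.2 N down at 1.4 m → arm 1.4 m, τ = 382.2 × 1.4 = 535.1 N·m clockwise.
Sign: 26 × 9.8 = 254.8 N down at 2.6 m → arm 2.6 m, τ = 254.8 × 2.6 = 662.5 N·m clockwise.
Bag of cement: 24 × 9.8 = 235.2 N down at 2.3 m → arm 2.3 m, τ = 235.2 × 2.3 = 541 N·m clockwise.
Box: 27 × 9.8 = 264.6 N down at 0.21 m → arm 0.21 m, τ = 264.6 × 0.21 = 55.57 N·m clockwise.
Total clockwise load moment = 1794 N·m.
The cable tension T acts at 2.8 m; only its component perpendicular to the boom, T sinθ, produces torque. sinθ = h/√(h²+d²) = 4.3/√(4.3²+2.8²) = 0.838.
For rotational equilibrium, T × 2.8 × 0.838 = 1794, so T = 1794 / 2.346 = 765 N.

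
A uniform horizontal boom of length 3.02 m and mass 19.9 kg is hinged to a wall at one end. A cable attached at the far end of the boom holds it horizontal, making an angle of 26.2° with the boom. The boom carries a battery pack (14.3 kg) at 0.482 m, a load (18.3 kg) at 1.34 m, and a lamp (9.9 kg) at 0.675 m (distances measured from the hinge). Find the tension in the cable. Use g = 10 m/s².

T ≈ 511 N

Take moments about the hinge.
Beam weight: 19.9 × 10 = 199 N down at 1.51 m → arm 1.51 m, τ = 199 × 1.51 = 300.5 N·m clockwise.
Battery pack: 14.3 × 10 = 143 N down at 0.482 m → arm 0.482 m, τ = 143 × 0.482 = 68.93 N·m clockwise.
Load: 18.3 × 10 = 183 N down at 1.34 m → arm 1.34 m, τ = 183 × 1.34 = 245.2 N·m clockwise.
Lamp: 9.9 × 10 = 99 N down at 0.675 m → arm 0.675 m, τ = 99 × 0.675 = 66.83 N·m clockwise.
Total clockwise load moment = 681.5 N·m.
The cable tension T acts at 3.02 m; only its component perpendicular to the boom, T sinθ, produces torque. sin 26.2° = 0.4415.
Balancing moments: T × 3.02 × 0.4415 = 681.5, giving T = 681.5 / 1.333 = 511 N.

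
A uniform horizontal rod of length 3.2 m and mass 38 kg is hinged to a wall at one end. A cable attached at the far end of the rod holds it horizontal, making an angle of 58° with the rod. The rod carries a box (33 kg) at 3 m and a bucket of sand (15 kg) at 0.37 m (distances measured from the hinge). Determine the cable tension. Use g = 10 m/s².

Take moments about the hinge.
Beam weight: 38 × 10 = 380 N down at 1.6 m → arm 1.6 m, τ = 380 × 1.6 = 608 N·m clockwise.
Box: 33 × 10 = 330 N down at 3 m → arm 3 m, τ = 330 × 3 = 990 N·m clockwise.
Bucket of sand: 15 × 10 = 150 N down at 0.37 m → arm 0.37 m, τ = 150 × 0.37 = 55.5 N·m clockwise.
Total clockwise load moment = 1654 N·m.
The cable tension T acts at 3.2 m; only its component perpendicular to the rod, T sinθ, produces torque. sin 58° = 0.848.
Στ = 0 ⇒ T × 3.2 × 0.848 = 1654 ⇒ T = 1654 / 2.714 = 609 N.

T ≈ 609 N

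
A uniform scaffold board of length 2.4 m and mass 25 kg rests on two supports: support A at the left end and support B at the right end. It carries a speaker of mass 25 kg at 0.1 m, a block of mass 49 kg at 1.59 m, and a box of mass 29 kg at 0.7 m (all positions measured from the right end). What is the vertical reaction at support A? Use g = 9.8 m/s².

R_A ≈ 534 N

Take moments about support B.
Beam weight: 25 × 9.8 = 245 N down at 1.2 m → arm 1.2 m, τ = 245 × 1.2 = 294 N·m counterclockwise.
Speaker: 25 × 9.8 = 245 N down at 0.1 m → arm 0.1 m, τ = 245 × 0.1 = 24.5 N·m counterclockwise.
Block: 49 × 9.8 = 480.2 N down at 1.59 m → arm 1.59 m, τ = 480.2 × 1.59 = 763.5 N·m counterclockwise.
Box: 29 × 9.8 = 284.2 N down at 0.7 m → arm 0.7 m, τ = 284.2 × 0.7 = 198.9 N·m counterclockwise.
Net load moment about support B = 1281 N·m counterclockwise.
Reaction R at support A is upward at 2.4 m, arm 2.4 m → moment R × 2.4 clockwise.
Setting net torque to zero: R × 2.4 = 1281 → R = 534 N.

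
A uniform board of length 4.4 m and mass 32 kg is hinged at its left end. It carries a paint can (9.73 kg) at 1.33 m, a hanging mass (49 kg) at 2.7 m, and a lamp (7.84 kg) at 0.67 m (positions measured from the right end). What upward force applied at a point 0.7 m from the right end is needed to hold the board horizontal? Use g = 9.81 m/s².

F ≈ 564 N

Choose the left end as the axis so the unknown pivot reaction has zero arm there.
Beam weight: 32 × 9.81 = 313.9 N down at 2.2 m → arm 2.2 m, τ = 313.9 × 2.2 = 690.6 N·m clockwise.
Paint can: 9.73 × 9.81 = 95.45 N down at 1.33 m → arm 3.07 m, τ = 95.45 × 3.07 = 293 N·m clockwise.
Hanging mass: 49 × 9.81 = 480.7 N down at 2.7 m → arm 1.7 m, τ = 480.7 × 1.7 = 817.2 N·m clockwise.
Lamp: 7.84 × 9.81 = 76.91 N down at 0.67 m → arm 3.73 m, τ = 76.91 × 3.73 = 286.9 N·m clockwise.
Net moment of the loads = 2088 N·m clockwise.
The upward force F acts at a point 0.7 m from the right end, arm 3.7 m, giving F × 3.7 counterclockwise.
For rotational equilibrium, F × 3.7 = 2088, so F = 2088 / 3.7 = 564 N.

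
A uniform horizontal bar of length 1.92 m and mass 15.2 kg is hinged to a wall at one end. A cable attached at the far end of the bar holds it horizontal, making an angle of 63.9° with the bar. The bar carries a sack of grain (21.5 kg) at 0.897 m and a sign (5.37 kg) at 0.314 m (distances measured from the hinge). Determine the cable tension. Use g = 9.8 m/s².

T ≈ 202 N

Taking torques about the hinge:
Beam weight: 15.2 × 9.8 = 149 N down at 0.96 m → arm 0.96 m, τ = 149 × 0.96 = 143 N·m clockwise.
Sack of grain: 21.5 × 9.8 = 210.7 N down at 0.897 m → arm 0.897 m, τ = 210.7 × 0.897 = 189 N·m clockwise.
Sign: 5.37 × 9.8 = 52.63 N down at 0.314 m → arm 0.314 m, τ = 52.63 × 0.314 = 16.53 N·m clockwise.
Total clockwise load moment = 348.5 N·m.
The cable tension T acts at 1.92 m; only its component perpendicular to the bar, T sinθ, produces torque. sin 63.9° = 0.898.
Στ = 0 ⇒ T × 1.92 × 0.898 = 348.5 ⇒ T = 348.5 / 1.724 = 202 N.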